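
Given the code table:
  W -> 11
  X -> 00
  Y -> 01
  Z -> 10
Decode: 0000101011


Decoding:
00 -> X
00 -> X
10 -> Z
10 -> Z
11 -> W


Result: XXZZW


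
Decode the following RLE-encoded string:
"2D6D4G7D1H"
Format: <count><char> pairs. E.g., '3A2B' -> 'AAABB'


Expanding each <count><char> pair:
  2D -> 'DD'
  6D -> 'DDDDDD'
  4G -> 'GGGG'
  7D -> 'DDDDDDD'
  1H -> 'H'

Decoded = DDDDDDDDGGGGDDDDDDDH


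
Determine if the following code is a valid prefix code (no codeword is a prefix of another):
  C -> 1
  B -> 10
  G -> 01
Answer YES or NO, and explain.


Checking each pair (does one codeword prefix another?):
  C='1' vs B='10': prefix -- VIOLATION

NO -- this is NOT a valid prefix code. C (1) is a prefix of B (10).


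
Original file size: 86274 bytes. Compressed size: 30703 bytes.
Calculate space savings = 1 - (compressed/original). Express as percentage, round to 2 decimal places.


ratio = compressed/original = 30703/86274 = 0.355878
savings = 1 - ratio = 1 - 0.355878 = 0.644122
as a percentage: 0.644122 * 100 = 64.41%

Space savings = 1 - 30703/86274 = 64.41%


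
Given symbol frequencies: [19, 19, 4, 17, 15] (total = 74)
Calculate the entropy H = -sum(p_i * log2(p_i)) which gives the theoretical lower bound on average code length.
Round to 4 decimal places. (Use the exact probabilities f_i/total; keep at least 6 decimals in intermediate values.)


Per-symbol terms -p_i * log2(p_i) with p_i = f_i/74:
  p = 19/74 = 0.256757: log2(p) = -1.961526, -p*log2(p) = 0.503635
  p = 19/74 = 0.256757: log2(p) = -1.961526, -p*log2(p) = 0.503635
  p = 4/74 = 0.054054: log2(p) = -4.209453, -p*log2(p) = 0.227538
  p = 17/74 = 0.229730: log2(p) = -2.121991, -p*log2(p) = 0.487484
  p = 15/74 = 0.202703: log2(p) = -2.302563, -p*log2(p) = 0.466736
H = 0.503635 + 0.503635 + 0.227538 + 0.487484 + 0.466736 = 2.189028

H = 2.189 bits/symbol


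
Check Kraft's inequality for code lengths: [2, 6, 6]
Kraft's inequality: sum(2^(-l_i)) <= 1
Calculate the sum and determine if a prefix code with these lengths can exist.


Sum = 2^(-2) + 2^(-6) + 2^(-6)
    = 0.25 + 0.015625 + 0.015625
    = 18/64 = 0.28125
Since 0.28125 <= 1, Kraft's inequality IS satisfied.
A prefix code with these lengths CAN exist.

Kraft sum = 0.28125. Satisfied.


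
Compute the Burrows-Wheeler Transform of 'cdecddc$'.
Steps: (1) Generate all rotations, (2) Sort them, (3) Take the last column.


Rotations (sorted):
  0: $cdecddc -> last char: c
  1: c$cdecdd -> last char: d
  2: cddc$cde -> last char: e
  3: cdecddc$ -> last char: $
  4: dc$cdecd -> last char: d
  5: ddc$cdec -> last char: c
  6: decddc$c -> last char: c
  7: ecddc$cd -> last char: d


BWT = cde$dccd


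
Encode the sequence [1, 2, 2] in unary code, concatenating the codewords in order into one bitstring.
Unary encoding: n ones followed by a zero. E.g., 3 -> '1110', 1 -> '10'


Encode each number as n ones followed by a terminating 0:
  1 -> 10 (2 bits)
  2 -> 110 (3 bits)
  2 -> 110 (3 bits)
Total length = 2 + 3 + 3 = 8 bits.

Unary([1, 2, 2]) = 10110110 (8 bits)


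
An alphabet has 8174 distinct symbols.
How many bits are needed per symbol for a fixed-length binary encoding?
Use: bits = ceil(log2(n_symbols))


log2(8174) = 12.9968
Bracket: 2^12 = 4096 < 8174 <= 2^13 = 8192
So ceil(log2(8174)) = 13

bits = ceil(log2(8174)) = ceil(12.9968) = 13 bits


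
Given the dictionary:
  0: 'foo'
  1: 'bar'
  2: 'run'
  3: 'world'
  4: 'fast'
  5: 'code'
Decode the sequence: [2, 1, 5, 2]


Look up each index in the dictionary:
  2 -> 'run'
  1 -> 'bar'
  5 -> 'code'
  2 -> 'run'

Decoded: "run bar code run"


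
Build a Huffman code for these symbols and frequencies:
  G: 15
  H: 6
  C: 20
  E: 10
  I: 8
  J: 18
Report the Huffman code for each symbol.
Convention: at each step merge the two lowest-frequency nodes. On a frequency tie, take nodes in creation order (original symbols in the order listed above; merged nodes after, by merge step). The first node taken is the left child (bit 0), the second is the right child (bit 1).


Huffman tree construction:
Step 1: Merge H(6) + I(8) = 14
Step 2: Merge E(10) + (H+I)(14) = 24
Step 3: Merge G(15) + J(18) = 33
Step 4: Merge C(20) + (E+(H+I))(24) = 44
Step 5: Merge (G+J)(33) + (C+(E+(H+I)))(44) = 77
Read each symbol's code off the tree from the root (left child = 0, right child = 1).

Codes:
  G: 00 (length 2)
  H: 1110 (length 4)
  C: 10 (length 2)
  E: 110 (length 3)
  I: 1111 (length 4)
  J: 01 (length 2)
Average code length: 192/77 = 2.4935 bits/symbol


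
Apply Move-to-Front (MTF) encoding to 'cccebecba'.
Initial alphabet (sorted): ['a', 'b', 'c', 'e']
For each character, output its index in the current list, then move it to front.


MTF encoding:
'c': index 2 in ['a', 'b', 'c', 'e'] -> ['c', 'a', 'b', 'e']
'c': index 0 in ['c', 'a', 'b', 'e'] -> ['c', 'a', 'b', 'e']
'c': index 0 in ['c', 'a', 'b', 'e'] -> ['c', 'a', 'b', 'e']
'e': index 3 in ['c', 'a', 'b', 'e'] -> ['e', 'c', 'a', 'b']
'b': index 3 in ['e', 'c', 'a', 'b'] -> ['b', 'e', 'c', 'a']
'e': index 1 in ['b', 'e', 'c', 'a'] -> ['e', 'b', 'c', 'a']
'c': index 2 in ['e', 'b', 'c', 'a'] -> ['c', 'e', 'b', 'a']
'b': index 2 in ['c', 'e', 'b', 'a'] -> ['b', 'c', 'e', 'a']
'a': index 3 in ['b', 'c', 'e', 'a'] -> ['a', 'b', 'c', 'e']


Output: [2, 0, 0, 3, 3, 1, 2, 2, 3]


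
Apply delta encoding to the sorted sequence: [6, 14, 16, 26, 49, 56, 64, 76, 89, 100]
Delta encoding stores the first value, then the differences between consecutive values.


First value: 6
Deltas:
  14 - 6 = 8
  16 - 14 = 2
  26 - 16 = 10
  49 - 26 = 23
  56 - 49 = 7
  64 - 56 = 8
  76 - 64 = 12
  89 - 76 = 13
  100 - 89 = 11


Delta encoded: [6, 8, 2, 10, 23, 7, 8, 12, 13, 11]


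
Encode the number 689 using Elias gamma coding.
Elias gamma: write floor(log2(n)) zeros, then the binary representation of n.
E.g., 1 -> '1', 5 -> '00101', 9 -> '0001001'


num_bits = floor(log2(689)) + 1 = 10
leading_zeros = num_bits - 1 = 9
binary(689) = 1010110001

Elias gamma(689) = '000000000' + '1010110001' = 0000000001010110001 (19 bits)


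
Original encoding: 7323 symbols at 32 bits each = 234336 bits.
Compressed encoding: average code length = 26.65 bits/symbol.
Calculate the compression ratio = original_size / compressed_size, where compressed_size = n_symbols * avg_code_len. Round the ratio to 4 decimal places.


original_size = n_symbols * orig_bits = 7323 * 32 = 234336 bits
compressed_size = n_symbols * avg_code_len = 7323 * 26.65 = 195157.95 bits
ratio = original_size / compressed_size = 234336 / 195157.95 = 1.2008

Compression ratio = 1.2008


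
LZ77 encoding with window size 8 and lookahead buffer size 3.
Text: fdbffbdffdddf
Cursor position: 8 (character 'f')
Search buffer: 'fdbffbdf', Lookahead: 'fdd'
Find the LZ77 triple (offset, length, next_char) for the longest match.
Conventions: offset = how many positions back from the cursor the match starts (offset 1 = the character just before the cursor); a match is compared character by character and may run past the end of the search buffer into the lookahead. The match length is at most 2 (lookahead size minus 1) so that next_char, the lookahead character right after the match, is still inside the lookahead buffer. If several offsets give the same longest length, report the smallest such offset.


Try each offset into the search buffer:
  offset=1 (pos 7, char 'f'): match length 1
  offset=2 (pos 6, char 'd'): match length 0
  offset=3 (pos 5, char 'b'): match length 0
  offset=4 (pos 4, char 'f'): match length 1
  offset=5 (pos 3, char 'f'): match length 1
  offset=6 (pos 2, char 'b'): match length 0
  offset=7 (pos 1, char 'd'): match length 0
  offset=8 (pos 0, char 'f'): match length 2
Longest match has length 2 at offset 8.
next_char = character at position 8 + 2 = 10 -> 'd'

Best match: offset=8, length=2 (matching 'fd' starting at position 0)
LZ77 triple: (8, 2, 'd')


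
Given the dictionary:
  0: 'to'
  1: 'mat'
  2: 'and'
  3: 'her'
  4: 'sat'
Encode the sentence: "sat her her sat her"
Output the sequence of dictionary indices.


Look up each word in the dictionary:
  'sat' -> 4
  'her' -> 3
  'her' -> 3
  'sat' -> 4
  'her' -> 3

Encoded: [4, 3, 3, 4, 3]


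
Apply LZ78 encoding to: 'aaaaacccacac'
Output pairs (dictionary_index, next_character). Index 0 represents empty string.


LZ78 encoding steps:
Dictionary: {0: ''}
Step 1: w='' (idx 0), next='a' -> output (0, 'a'), add 'a' as idx 1
Step 2: w='a' (idx 1), next='a' -> output (1, 'a'), add 'aa' as idx 2
Step 3: w='aa' (idx 2), next='c' -> output (2, 'c'), add 'aac' as idx 3
Step 4: w='' (idx 0), next='c' -> output (0, 'c'), add 'c' as idx 4
Step 5: w='c' (idx 4), next='a' -> output (4, 'a'), add 'ca' as idx 5
Step 6: w='ca' (idx 5), next='c' -> output (5, 'c'), add 'cac' as idx 6


Encoded: [(0, 'a'), (1, 'a'), (2, 'c'), (0, 'c'), (4, 'a'), (5, 'c')]


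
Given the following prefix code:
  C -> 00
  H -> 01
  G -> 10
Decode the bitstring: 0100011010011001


Decoding step by step:
Bits 01 -> H
Bits 00 -> C
Bits 01 -> H
Bits 10 -> G
Bits 10 -> G
Bits 01 -> H
Bits 10 -> G
Bits 01 -> H


Decoded message: HCHGGHGH


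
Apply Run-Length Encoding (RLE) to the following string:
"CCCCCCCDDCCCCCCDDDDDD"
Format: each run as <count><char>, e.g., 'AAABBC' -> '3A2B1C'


Scanning runs left to right:
  i=0: run of 'C' x 7 -> '7C'
  i=7: run of 'D' x 2 -> '2D'
  i=9: run of 'C' x 6 -> '6C'
  i=15: run of 'D' x 6 -> '6D'

RLE = 7C2D6C6D


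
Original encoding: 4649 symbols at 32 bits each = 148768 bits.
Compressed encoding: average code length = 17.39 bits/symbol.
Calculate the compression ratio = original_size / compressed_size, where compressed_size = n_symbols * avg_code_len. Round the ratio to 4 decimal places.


original_size = n_symbols * orig_bits = 4649 * 32 = 148768 bits
compressed_size = n_symbols * avg_code_len = 4649 * 17.39 = 80846.11 bits
ratio = original_size / compressed_size = 148768 / 80846.11 = 1.8401

Compression ratio = 1.8401


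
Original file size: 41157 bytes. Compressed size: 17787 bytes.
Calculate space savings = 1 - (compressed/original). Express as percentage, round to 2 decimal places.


ratio = compressed/original = 17787/41157 = 0.432174
savings = 1 - ratio = 1 - 0.432174 = 0.567826
as a percentage: 0.567826 * 100 = 56.78%

Space savings = 1 - 17787/41157 = 56.78%


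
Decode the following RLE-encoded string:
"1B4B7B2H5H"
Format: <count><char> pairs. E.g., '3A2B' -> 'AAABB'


Expanding each <count><char> pair:
  1B -> 'B'
  4B -> 'BBBB'
  7B -> 'BBBBBBB'
  2H -> 'HH'
  5H -> 'HHHHH'

Decoded = BBBBBBBBBBBBHHHHHHH


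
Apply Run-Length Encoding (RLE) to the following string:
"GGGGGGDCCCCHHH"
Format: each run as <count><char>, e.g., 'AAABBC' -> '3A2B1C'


Scanning runs left to right:
  i=0: run of 'G' x 6 -> '6G'
  i=6: run of 'D' x 1 -> '1D'
  i=7: run of 'C' x 4 -> '4C'
  i=11: run of 'H' x 3 -> '3H'

RLE = 6G1D4C3H


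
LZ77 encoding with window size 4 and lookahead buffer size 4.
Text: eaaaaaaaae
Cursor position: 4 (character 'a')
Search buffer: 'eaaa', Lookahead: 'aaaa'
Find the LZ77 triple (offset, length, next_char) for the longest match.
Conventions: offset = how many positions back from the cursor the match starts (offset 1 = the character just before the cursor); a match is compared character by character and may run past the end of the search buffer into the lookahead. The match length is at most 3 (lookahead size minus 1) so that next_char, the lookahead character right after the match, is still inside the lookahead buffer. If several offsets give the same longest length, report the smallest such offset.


Try each offset into the search buffer:
  offset=1 (pos 3, char 'a'): match length 3
  offset=2 (pos 2, char 'a'): match length 3
  offset=3 (pos 1, char 'a'): match length 3
  offset=4 (pos 0, char 'e'): match length 0
Longest match has length 3, found at offsets 1, 2, 3; take the smallest, offset 1.
next_char = character at position 4 + 3 = 7 -> 'a'

Best match: offset=1, length=3 (matching 'aaa' starting at position 3)
LZ77 triple: (1, 3, 'a')


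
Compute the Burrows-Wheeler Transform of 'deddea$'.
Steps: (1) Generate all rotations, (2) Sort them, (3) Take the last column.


Rotations (sorted):
  0: $deddea -> last char: a
  1: a$dedde -> last char: e
  2: ddea$de -> last char: e
  3: dea$ded -> last char: d
  4: deddea$ -> last char: $
  5: ea$dedd -> last char: d
  6: eddea$d -> last char: d


BWT = aeed$dd


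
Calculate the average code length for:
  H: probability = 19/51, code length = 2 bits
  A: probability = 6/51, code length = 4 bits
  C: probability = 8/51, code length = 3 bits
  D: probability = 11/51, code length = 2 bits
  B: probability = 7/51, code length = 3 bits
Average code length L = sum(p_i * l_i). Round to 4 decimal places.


Weighted contributions p_i * l_i:
  H: (19/51) * 2 = 38/51
  A: (6/51) * 4 = 24/51
  C: (8/51) * 3 = 24/51
  D: (11/51) * 2 = 22/51
  B: (7/51) * 3 = 21/51
Sum = (38 + 24 + 24 + 22 + 21)/51 = 129/51

L = 129/51 = 2.5294 bits/symbol


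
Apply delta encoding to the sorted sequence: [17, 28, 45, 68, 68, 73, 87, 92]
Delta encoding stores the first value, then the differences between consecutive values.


First value: 17
Deltas:
  28 - 17 = 11
  45 - 28 = 17
  68 - 45 = 23
  68 - 68 = 0
  73 - 68 = 5
  87 - 73 = 14
  92 - 87 = 5


Delta encoded: [17, 11, 17, 23, 0, 5, 14, 5]


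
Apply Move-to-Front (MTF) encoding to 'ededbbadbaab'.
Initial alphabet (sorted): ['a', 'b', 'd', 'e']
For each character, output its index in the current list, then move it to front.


MTF encoding:
'e': index 3 in ['a', 'b', 'd', 'e'] -> ['e', 'a', 'b', 'd']
'd': index 3 in ['e', 'a', 'b', 'd'] -> ['d', 'e', 'a', 'b']
'e': index 1 in ['d', 'e', 'a', 'b'] -> ['e', 'd', 'a', 'b']
'd': index 1 in ['e', 'd', 'a', 'b'] -> ['d', 'e', 'a', 'b']
'b': index 3 in ['d', 'e', 'a', 'b'] -> ['b', 'd', 'e', 'a']
'b': index 0 in ['b', 'd', 'e', 'a'] -> ['b', 'd', 'e', 'a']
'a': index 3 in ['b', 'd', 'e', 'a'] -> ['a', 'b', 'd', 'e']
'd': index 2 in ['a', 'b', 'd', 'e'] -> ['d', 'a', 'b', 'e']
'b': index 2 in ['d', 'a', 'b', 'e'] -> ['b', 'd', 'a', 'e']
'a': index 2 in ['b', 'd', 'a', 'e'] -> ['a', 'b', 'd', 'e']
'a': index 0 in ['a', 'b', 'd', 'e'] -> ['a', 'b', 'd', 'e']
'b': index 1 in ['a', 'b', 'd', 'e'] -> ['b', 'a', 'd', 'e']


Output: [3, 3, 1, 1, 3, 0, 3, 2, 2, 2, 0, 1]


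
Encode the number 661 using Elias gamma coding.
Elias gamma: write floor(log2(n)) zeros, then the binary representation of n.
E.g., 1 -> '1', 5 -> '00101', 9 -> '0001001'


num_bits = floor(log2(661)) + 1 = 10
leading_zeros = num_bits - 1 = 9
binary(661) = 1010010101

Elias gamma(661) = '000000000' + '1010010101' = 0000000001010010101 (19 bits)


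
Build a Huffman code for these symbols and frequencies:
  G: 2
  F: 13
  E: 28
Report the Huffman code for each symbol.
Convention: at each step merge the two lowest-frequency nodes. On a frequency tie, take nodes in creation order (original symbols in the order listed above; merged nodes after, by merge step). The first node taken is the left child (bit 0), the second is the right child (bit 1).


Huffman tree construction:
Step 1: Merge G(2) + F(13) = 15
Step 2: Merge (G+F)(15) + E(28) = 43
Read each symbol's code off the tree from the root (left child = 0, right child = 1).

Codes:
  G: 00 (length 2)
  F: 01 (length 2)
  E: 1 (length 1)
Average code length: 58/43 = 1.3488 bits/symbol


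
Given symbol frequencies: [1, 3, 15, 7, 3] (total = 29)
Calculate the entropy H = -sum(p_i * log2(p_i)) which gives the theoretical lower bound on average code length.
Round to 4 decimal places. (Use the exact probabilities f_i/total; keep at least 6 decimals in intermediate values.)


Per-symbol terms -p_i * log2(p_i) with p_i = f_i/29:
  p = 1/29 = 0.034483: log2(p) = -4.857981, -p*log2(p) = 0.167517
  p = 3/29 = 0.103448: log2(p) = -3.273018, -p*log2(p) = 0.338588
  p = 15/29 = 0.517241: log2(p) = -0.951090, -p*log2(p) = 0.491943
  p = 7/29 = 0.241379: log2(p) = -2.050626, -p*log2(p) = 0.494979
  p = 3/29 = 0.103448: log2(p) = -3.273018, -p*log2(p) = 0.338588
H = 0.167517 + 0.338588 + 0.491943 + 0.494979 + 0.338588 = 1.831615

H = 1.8316 bits/symbol


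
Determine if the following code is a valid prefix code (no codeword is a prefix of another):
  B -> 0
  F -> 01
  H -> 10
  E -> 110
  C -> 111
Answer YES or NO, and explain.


Checking each pair (does one codeword prefix another?):
  B='0' vs F='01': prefix -- VIOLATION

NO -- this is NOT a valid prefix code. B (0) is a prefix of F (01).


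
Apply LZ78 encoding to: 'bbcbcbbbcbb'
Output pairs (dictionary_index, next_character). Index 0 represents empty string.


LZ78 encoding steps:
Dictionary: {0: ''}
Step 1: w='' (idx 0), next='b' -> output (0, 'b'), add 'b' as idx 1
Step 2: w='b' (idx 1), next='c' -> output (1, 'c'), add 'bc' as idx 2
Step 3: w='bc' (idx 2), next='b' -> output (2, 'b'), add 'bcb' as idx 3
Step 4: w='b' (idx 1), next='b' -> output (1, 'b'), add 'bb' as idx 4
Step 5: w='' (idx 0), next='c' -> output (0, 'c'), add 'c' as idx 5
Step 6: w='bb' (idx 4), end of input -> output (4, '')


Encoded: [(0, 'b'), (1, 'c'), (2, 'b'), (1, 'b'), (0, 'c'), (4, '')]


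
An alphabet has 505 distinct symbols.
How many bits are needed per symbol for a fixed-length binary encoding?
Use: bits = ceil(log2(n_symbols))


log2(505) = 8.9801
Bracket: 2^8 = 256 < 505 <= 2^9 = 512
So ceil(log2(505)) = 9

bits = ceil(log2(505)) = ceil(8.9801) = 9 bits


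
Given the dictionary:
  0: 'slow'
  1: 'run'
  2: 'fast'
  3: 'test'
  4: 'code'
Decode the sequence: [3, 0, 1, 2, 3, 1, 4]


Look up each index in the dictionary:
  3 -> 'test'
  0 -> 'slow'
  1 -> 'run'
  2 -> 'fast'
  3 -> 'test'
  1 -> 'run'
  4 -> 'code'

Decoded: "test slow run fast test run code"


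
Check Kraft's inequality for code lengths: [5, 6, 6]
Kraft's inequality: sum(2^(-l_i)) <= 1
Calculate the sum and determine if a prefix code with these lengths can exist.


Sum = 2^(-5) + 2^(-6) + 2^(-6)
    = 0.03125 + 0.015625 + 0.015625
    = 4/64 = 0.0625
Since 0.0625 <= 1, Kraft's inequality IS satisfied.
A prefix code with these lengths CAN exist.

Kraft sum = 0.0625. Satisfied.


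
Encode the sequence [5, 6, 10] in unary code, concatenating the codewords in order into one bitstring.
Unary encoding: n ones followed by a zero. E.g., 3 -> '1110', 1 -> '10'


Encode each number as n ones followed by a terminating 0:
  5 -> 111110 (6 bits)
  6 -> 1111110 (7 bits)
  10 -> 11111111110 (11 bits)
Total length = 6 + 7 + 11 = 24 bits.

Unary([5, 6, 10]) = 111110111111011111111110 (24 bits)


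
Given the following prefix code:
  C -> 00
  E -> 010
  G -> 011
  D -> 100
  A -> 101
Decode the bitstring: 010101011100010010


Decoding step by step:
Bits 010 -> E
Bits 101 -> A
Bits 011 -> G
Bits 100 -> D
Bits 010 -> E
Bits 010 -> E


Decoded message: EAGDEE


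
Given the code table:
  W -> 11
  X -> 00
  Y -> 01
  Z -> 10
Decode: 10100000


Decoding:
10 -> Z
10 -> Z
00 -> X
00 -> X


Result: ZZXX


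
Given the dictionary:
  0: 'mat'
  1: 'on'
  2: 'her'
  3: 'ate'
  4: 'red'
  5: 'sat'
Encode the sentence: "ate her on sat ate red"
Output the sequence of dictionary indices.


Look up each word in the dictionary:
  'ate' -> 3
  'her' -> 2
  'on' -> 1
  'sat' -> 5
  'ate' -> 3
  'red' -> 4

Encoded: [3, 2, 1, 5, 3, 4]


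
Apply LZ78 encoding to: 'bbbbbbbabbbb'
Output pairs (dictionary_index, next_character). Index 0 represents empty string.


LZ78 encoding steps:
Dictionary: {0: ''}
Step 1: w='' (idx 0), next='b' -> output (0, 'b'), add 'b' as idx 1
Step 2: w='b' (idx 1), next='b' -> output (1, 'b'), add 'bb' as idx 2
Step 3: w='bb' (idx 2), next='b' -> output (2, 'b'), add 'bbb' as idx 3
Step 4: w='b' (idx 1), next='a' -> output (1, 'a'), add 'ba' as idx 4
Step 5: w='bbb' (idx 3), next='b' -> output (3, 'b'), add 'bbbb' as idx 5


Encoded: [(0, 'b'), (1, 'b'), (2, 'b'), (1, 'a'), (3, 'b')]


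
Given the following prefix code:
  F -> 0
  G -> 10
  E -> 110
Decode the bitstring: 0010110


Decoding step by step:
Bits 0 -> F
Bits 0 -> F
Bits 10 -> G
Bits 110 -> E


Decoded message: FFGE


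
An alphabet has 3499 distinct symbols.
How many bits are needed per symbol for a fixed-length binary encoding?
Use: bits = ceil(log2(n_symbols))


log2(3499) = 11.7727
Bracket: 2^11 = 2048 < 3499 <= 2^12 = 4096
So ceil(log2(3499)) = 12

bits = ceil(log2(3499)) = ceil(11.7727) = 12 bits


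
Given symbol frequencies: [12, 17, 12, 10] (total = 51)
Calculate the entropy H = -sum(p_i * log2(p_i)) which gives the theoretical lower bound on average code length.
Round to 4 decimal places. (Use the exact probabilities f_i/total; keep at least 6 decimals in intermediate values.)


Per-symbol terms -p_i * log2(p_i) with p_i = f_i/51:
  p = 12/51 = 0.235294: log2(p) = -2.087463, -p*log2(p) = 0.491168
  p = 17/51 = 0.333333: log2(p) = -1.584963, -p*log2(p) = 0.528321
  p = 12/51 = 0.235294: log2(p) = -2.087463, -p*log2(p) = 0.491168
  p = 10/51 = 0.196078: log2(p) = -2.350497, -p*log2(p) = 0.460882
H = 0.491168 + 0.528321 + 0.491168 + 0.460882 = 1.971539

H = 1.9715 bits/symbol


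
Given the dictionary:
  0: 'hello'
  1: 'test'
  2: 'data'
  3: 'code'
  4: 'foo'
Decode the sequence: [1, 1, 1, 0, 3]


Look up each index in the dictionary:
  1 -> 'test'
  1 -> 'test'
  1 -> 'test'
  0 -> 'hello'
  3 -> 'code'

Decoded: "test test test hello code"


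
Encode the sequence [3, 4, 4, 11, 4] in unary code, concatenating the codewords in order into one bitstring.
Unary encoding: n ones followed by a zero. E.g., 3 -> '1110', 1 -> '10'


Encode each number as n ones followed by a terminating 0:
  3 -> 1110 (4 bits)
  4 -> 11110 (5 bits)
  4 -> 11110 (5 bits)
  11 -> 111111111110 (12 bits)
  4 -> 11110 (5 bits)
Total length = 4 + 5 + 5 + 12 + 5 = 31 bits.

Unary([3, 4, 4, 11, 4]) = 1110111101111011111111111011110 (31 bits)


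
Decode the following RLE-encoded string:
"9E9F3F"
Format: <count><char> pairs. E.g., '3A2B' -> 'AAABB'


Expanding each <count><char> pair:
  9E -> 'EEEEEEEEE'
  9F -> 'FFFFFFFFF'
  3F -> 'FFF'

Decoded = EEEEEEEEEFFFFFFFFFFFF


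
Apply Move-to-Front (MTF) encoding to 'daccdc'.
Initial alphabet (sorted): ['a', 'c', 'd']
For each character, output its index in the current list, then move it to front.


MTF encoding:
'd': index 2 in ['a', 'c', 'd'] -> ['d', 'a', 'c']
'a': index 1 in ['d', 'a', 'c'] -> ['a', 'd', 'c']
'c': index 2 in ['a', 'd', 'c'] -> ['c', 'a', 'd']
'c': index 0 in ['c', 'a', 'd'] -> ['c', 'a', 'd']
'd': index 2 in ['c', 'a', 'd'] -> ['d', 'c', 'a']
'c': index 1 in ['d', 'c', 'a'] -> ['c', 'd', 'a']


Output: [2, 1, 2, 0, 2, 1]


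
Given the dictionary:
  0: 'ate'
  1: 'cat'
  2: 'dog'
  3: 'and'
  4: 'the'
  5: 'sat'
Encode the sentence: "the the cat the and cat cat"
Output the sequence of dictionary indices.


Look up each word in the dictionary:
  'the' -> 4
  'the' -> 4
  'cat' -> 1
  'the' -> 4
  'and' -> 3
  'cat' -> 1
  'cat' -> 1

Encoded: [4, 4, 1, 4, 3, 1, 1]


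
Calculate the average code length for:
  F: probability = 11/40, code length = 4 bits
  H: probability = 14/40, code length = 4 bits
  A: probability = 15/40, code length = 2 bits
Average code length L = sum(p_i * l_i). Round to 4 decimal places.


Weighted contributions p_i * l_i:
  F: (11/40) * 4 = 44/40
  H: (14/40) * 4 = 56/40
  A: (15/40) * 2 = 30/40
Sum = (44 + 56 + 30)/40 = 130/40

L = 130/40 = 3.2500 bits/symbol


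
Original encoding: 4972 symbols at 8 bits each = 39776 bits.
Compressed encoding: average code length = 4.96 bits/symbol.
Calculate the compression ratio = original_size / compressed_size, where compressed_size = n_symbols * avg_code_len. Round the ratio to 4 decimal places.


original_size = n_symbols * orig_bits = 4972 * 8 = 39776 bits
compressed_size = n_symbols * avg_code_len = 4972 * 4.96 = 24661.12 bits
ratio = original_size / compressed_size = 39776 / 24661.12 = 1.6129

Compression ratio = 1.6129


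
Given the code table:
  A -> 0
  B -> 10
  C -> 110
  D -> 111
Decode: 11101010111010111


Decoding:
111 -> D
0 -> A
10 -> B
10 -> B
111 -> D
0 -> A
10 -> B
111 -> D


Result: DABBDABD


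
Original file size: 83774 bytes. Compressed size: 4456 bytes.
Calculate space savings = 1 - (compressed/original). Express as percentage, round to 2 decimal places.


ratio = compressed/original = 4456/83774 = 0.053191
savings = 1 - ratio = 1 - 0.053191 = 0.946809
as a percentage: 0.946809 * 100 = 94.68%

Space savings = 1 - 4456/83774 = 94.68%


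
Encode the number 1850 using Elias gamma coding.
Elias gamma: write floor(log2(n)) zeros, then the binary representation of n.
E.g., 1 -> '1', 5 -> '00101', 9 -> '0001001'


num_bits = floor(log2(1850)) + 1 = 11
leading_zeros = num_bits - 1 = 10
binary(1850) = 11100111010

Elias gamma(1850) = '0000000000' + '11100111010' = 000000000011100111010 (21 bits)


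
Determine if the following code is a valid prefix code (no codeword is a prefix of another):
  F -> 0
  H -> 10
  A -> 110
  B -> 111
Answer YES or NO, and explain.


Checking each pair (does one codeword prefix another?):
  F='0' vs H='10': no prefix
  F='0' vs A='110': no prefix
  F='0' vs B='111': no prefix
  H='10' vs F='0': no prefix
  H='10' vs A='110': no prefix
  H='10' vs B='111': no prefix
  A='110' vs F='0': no prefix
  A='110' vs H='10': no prefix
  A='110' vs B='111': no prefix
  B='111' vs F='0': no prefix
  B='111' vs H='10': no prefix
  B='111' vs A='110': no prefix
No violation found over all pairs.

YES -- this is a valid prefix code. No codeword is a prefix of any other codeword.


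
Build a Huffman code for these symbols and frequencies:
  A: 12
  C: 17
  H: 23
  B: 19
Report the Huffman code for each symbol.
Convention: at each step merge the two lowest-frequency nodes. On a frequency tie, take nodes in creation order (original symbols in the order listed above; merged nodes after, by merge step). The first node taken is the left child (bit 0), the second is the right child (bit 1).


Huffman tree construction:
Step 1: Merge A(12) + C(17) = 29
Step 2: Merge B(19) + H(23) = 42
Step 3: Merge (A+C)(29) + (B+H)(42) = 71
Read each symbol's code off the tree from the root (left child = 0, right child = 1).

Codes:
  A: 00 (length 2)
  C: 01 (length 2)
  H: 11 (length 2)
  B: 10 (length 2)
Average code length: 142/71 = 2.0000 bits/symbol


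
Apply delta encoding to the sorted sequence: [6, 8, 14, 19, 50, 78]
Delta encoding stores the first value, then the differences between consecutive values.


First value: 6
Deltas:
  8 - 6 = 2
  14 - 8 = 6
  19 - 14 = 5
  50 - 19 = 31
  78 - 50 = 28


Delta encoded: [6, 2, 6, 5, 31, 28]


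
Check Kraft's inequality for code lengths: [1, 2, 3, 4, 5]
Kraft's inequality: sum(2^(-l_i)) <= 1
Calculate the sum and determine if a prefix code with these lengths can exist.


Sum = 2^(-1) + 2^(-2) + 2^(-3) + 2^(-4) + 2^(-5)
    = 0.5 + 0.25 + 0.125 + 0.0625 + 0.03125
    = 31/32 = 0.96875
Since 0.96875 <= 1, Kraft's inequality IS satisfied.
A prefix code with these lengths CAN exist.

Kraft sum = 0.96875. Satisfied.


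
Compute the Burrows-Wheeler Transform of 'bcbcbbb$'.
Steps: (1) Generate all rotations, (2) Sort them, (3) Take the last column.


Rotations (sorted):
  0: $bcbcbbb -> last char: b
  1: b$bcbcbb -> last char: b
  2: bb$bcbcb -> last char: b
  3: bbb$bcbc -> last char: c
  4: bcbbb$bc -> last char: c
  5: bcbcbbb$ -> last char: $
  6: cbbb$bcb -> last char: b
  7: cbcbbb$b -> last char: b


BWT = bbbcc$bb


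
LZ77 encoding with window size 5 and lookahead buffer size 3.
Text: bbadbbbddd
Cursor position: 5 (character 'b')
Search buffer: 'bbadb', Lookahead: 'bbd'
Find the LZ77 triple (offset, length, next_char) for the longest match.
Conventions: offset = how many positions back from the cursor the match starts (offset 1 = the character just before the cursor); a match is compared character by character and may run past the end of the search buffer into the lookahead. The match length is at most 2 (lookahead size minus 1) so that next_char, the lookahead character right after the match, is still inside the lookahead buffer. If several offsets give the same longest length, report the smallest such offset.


Try each offset into the search buffer:
  offset=1 (pos 4, char 'b'): match length 2
  offset=2 (pos 3, char 'd'): match length 0
  offset=3 (pos 2, char 'a'): match length 0
  offset=4 (pos 1, char 'b'): match length 1
  offset=5 (pos 0, char 'b'): match length 2
Longest match has length 2, found at offsets 1, 5; take the smallest, offset 1.
next_char = character at position 5 + 2 = 7 -> 'd'

Best match: offset=1, length=2 (matching 'bb' starting at position 4)
LZ77 triple: (1, 2, 'd')


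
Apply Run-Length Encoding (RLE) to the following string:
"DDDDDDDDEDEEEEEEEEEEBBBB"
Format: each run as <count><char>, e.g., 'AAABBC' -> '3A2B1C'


Scanning runs left to right:
  i=0: run of 'D' x 8 -> '8D'
  i=8: run of 'E' x 1 -> '1E'
  i=9: run of 'D' x 1 -> '1D'
  i=10: run of 'E' x 10 -> '10E'
  i=20: run of 'B' x 4 -> '4B'

RLE = 8D1E1D10E4B


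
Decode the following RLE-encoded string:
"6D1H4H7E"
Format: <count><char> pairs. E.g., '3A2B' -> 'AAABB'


Expanding each <count><char> pair:
  6D -> 'DDDDDD'
  1H -> 'H'
  4H -> 'HHHH'
  7E -> 'EEEEEEE'

Decoded = DDDDDDHHHHHEEEEEEE


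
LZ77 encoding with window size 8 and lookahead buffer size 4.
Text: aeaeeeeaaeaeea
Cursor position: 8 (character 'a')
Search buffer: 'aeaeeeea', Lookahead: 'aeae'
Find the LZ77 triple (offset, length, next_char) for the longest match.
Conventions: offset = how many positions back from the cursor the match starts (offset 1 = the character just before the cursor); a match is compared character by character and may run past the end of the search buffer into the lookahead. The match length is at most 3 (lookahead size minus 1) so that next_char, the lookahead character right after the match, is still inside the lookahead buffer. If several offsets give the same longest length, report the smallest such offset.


Try each offset into the search buffer:
  offset=1 (pos 7, char 'a'): match length 1
  offset=2 (pos 6, char 'e'): match length 0
  offset=3 (pos 5, char 'e'): match length 0
  offset=4 (pos 4, char 'e'): match length 0
  offset=5 (pos 3, char 'e'): match length 0
  offset=6 (pos 2, char 'a'): match length 2
  offset=7 (pos 1, char 'e'): match length 0
  offset=8 (pos 0, char 'a'): match length 3
Longest match has length 3 at offset 8.
next_char = character at position 8 + 3 = 11 -> 'e'

Best match: offset=8, length=3 (matching 'aea' starting at position 0)
LZ77 triple: (8, 3, 'e')


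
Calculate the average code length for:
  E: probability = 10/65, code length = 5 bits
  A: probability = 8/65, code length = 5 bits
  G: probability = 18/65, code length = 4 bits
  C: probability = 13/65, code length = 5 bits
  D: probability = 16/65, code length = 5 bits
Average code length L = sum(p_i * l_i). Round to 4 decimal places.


Weighted contributions p_i * l_i:
  E: (10/65) * 5 = 50/65
  A: (8/65) * 5 = 40/65
  G: (18/65) * 4 = 72/65
  C: (13/65) * 5 = 65/65
  D: (16/65) * 5 = 80/65
Sum = (50 + 40 + 72 + 65 + 80)/65 = 307/65

L = 307/65 = 4.7231 bits/symbol


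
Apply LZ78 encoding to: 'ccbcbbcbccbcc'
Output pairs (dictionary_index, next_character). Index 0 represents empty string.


LZ78 encoding steps:
Dictionary: {0: ''}
Step 1: w='' (idx 0), next='c' -> output (0, 'c'), add 'c' as idx 1
Step 2: w='c' (idx 1), next='b' -> output (1, 'b'), add 'cb' as idx 2
Step 3: w='cb' (idx 2), next='b' -> output (2, 'b'), add 'cbb' as idx 3
Step 4: w='cb' (idx 2), next='c' -> output (2, 'c'), add 'cbc' as idx 4
Step 5: w='cbc' (idx 4), next='c' -> output (4, 'c'), add 'cbcc' as idx 5


Encoded: [(0, 'c'), (1, 'b'), (2, 'b'), (2, 'c'), (4, 'c')]


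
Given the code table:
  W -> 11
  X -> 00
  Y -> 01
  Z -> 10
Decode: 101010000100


Decoding:
10 -> Z
10 -> Z
10 -> Z
00 -> X
01 -> Y
00 -> X


Result: ZZZXYX


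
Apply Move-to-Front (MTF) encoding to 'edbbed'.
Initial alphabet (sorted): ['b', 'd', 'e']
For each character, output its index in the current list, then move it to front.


MTF encoding:
'e': index 2 in ['b', 'd', 'e'] -> ['e', 'b', 'd']
'd': index 2 in ['e', 'b', 'd'] -> ['d', 'e', 'b']
'b': index 2 in ['d', 'e', 'b'] -> ['b', 'd', 'e']
'b': index 0 in ['b', 'd', 'e'] -> ['b', 'd', 'e']
'e': index 2 in ['b', 'd', 'e'] -> ['e', 'b', 'd']
'd': index 2 in ['e', 'b', 'd'] -> ['d', 'e', 'b']


Output: [2, 2, 2, 0, 2, 2]


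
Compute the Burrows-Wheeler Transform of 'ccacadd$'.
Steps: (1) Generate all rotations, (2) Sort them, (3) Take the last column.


Rotations (sorted):
  0: $ccacadd -> last char: d
  1: acadd$cc -> last char: c
  2: add$ccac -> last char: c
  3: cacadd$c -> last char: c
  4: cadd$cca -> last char: a
  5: ccacadd$ -> last char: $
  6: d$ccacad -> last char: d
  7: dd$ccaca -> last char: a


BWT = dccca$da


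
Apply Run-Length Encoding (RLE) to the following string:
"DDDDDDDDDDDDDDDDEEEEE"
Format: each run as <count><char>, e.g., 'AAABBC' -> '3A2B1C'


Scanning runs left to right:
  i=0: run of 'D' x 16 -> '16D'
  i=16: run of 'E' x 5 -> '5E'

RLE = 16D5E


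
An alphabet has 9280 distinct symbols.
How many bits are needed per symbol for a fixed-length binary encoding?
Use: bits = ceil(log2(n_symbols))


log2(9280) = 13.1799
Bracket: 2^13 = 8192 < 9280 <= 2^14 = 16384
So ceil(log2(9280)) = 14

bits = ceil(log2(9280)) = ceil(13.1799) = 14 bits


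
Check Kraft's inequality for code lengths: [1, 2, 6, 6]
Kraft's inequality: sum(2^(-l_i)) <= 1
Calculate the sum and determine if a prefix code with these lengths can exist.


Sum = 2^(-1) + 2^(-2) + 2^(-6) + 2^(-6)
    = 0.5 + 0.25 + 0.015625 + 0.015625
    = 50/64 = 0.78125
Since 0.78125 <= 1, Kraft's inequality IS satisfied.
A prefix code with these lengths CAN exist.

Kraft sum = 0.78125. Satisfied.


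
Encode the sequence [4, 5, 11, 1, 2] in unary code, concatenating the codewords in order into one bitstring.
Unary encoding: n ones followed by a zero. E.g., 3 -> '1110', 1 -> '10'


Encode each number as n ones followed by a terminating 0:
  4 -> 11110 (5 bits)
  5 -> 111110 (6 bits)
  11 -> 111111111110 (12 bits)
  1 -> 10 (2 bits)
  2 -> 110 (3 bits)
Total length = 5 + 6 + 12 + 2 + 3 = 28 bits.

Unary([4, 5, 11, 1, 2]) = 1111011111011111111111010110 (28 bits)


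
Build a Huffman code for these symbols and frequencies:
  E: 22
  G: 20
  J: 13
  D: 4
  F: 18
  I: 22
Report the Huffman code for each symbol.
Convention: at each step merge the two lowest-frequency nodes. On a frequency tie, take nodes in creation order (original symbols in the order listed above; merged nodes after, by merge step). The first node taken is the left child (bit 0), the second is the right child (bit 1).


Huffman tree construction:
Step 1: Merge D(4) + J(13) = 17
Step 2: Merge (D+J)(17) + F(18) = 35
Step 3: Merge G(20) + E(22) = 42
Step 4: Merge I(22) + ((D+J)+F)(35) = 57
Step 5: Merge (G+E)(42) + (I+((D+J)+F))(57) = 99
Read each symbol's code off the tree from the root (left child = 0, right child = 1).

Codes:
  E: 01 (length 2)
  G: 00 (length 2)
  J: 1101 (length 4)
  D: 1100 (length 4)
  F: 111 (length 3)
  I: 10 (length 2)
Average code length: 250/99 = 2.5253 bits/symbol


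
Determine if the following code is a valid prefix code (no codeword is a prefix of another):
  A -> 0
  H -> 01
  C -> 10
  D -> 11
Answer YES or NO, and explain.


Checking each pair (does one codeword prefix another?):
  A='0' vs H='01': prefix -- VIOLATION

NO -- this is NOT a valid prefix code. A (0) is a prefix of H (01).


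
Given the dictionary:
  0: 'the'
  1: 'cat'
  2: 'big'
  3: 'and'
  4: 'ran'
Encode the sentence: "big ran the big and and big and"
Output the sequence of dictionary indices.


Look up each word in the dictionary:
  'big' -> 2
  'ran' -> 4
  'the' -> 0
  'big' -> 2
  'and' -> 3
  'and' -> 3
  'big' -> 2
  'and' -> 3

Encoded: [2, 4, 0, 2, 3, 3, 2, 3]


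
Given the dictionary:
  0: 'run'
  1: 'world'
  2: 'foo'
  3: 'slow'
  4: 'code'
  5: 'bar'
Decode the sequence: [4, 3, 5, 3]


Look up each index in the dictionary:
  4 -> 'code'
  3 -> 'slow'
  5 -> 'bar'
  3 -> 'slow'

Decoded: "code slow bar slow"


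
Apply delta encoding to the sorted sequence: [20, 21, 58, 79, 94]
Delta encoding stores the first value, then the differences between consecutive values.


First value: 20
Deltas:
  21 - 20 = 1
  58 - 21 = 37
  79 - 58 = 21
  94 - 79 = 15


Delta encoded: [20, 1, 37, 21, 15]


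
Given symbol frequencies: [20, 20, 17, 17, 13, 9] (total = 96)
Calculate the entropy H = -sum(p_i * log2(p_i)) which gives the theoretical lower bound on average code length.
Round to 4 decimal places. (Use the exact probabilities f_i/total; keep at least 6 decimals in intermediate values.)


Per-symbol terms -p_i * log2(p_i) with p_i = f_i/96:
  p = 20/96 = 0.208333: log2(p) = -2.263034, -p*log2(p) = 0.471466
  p = 20/96 = 0.208333: log2(p) = -2.263034, -p*log2(p) = 0.471466
  p = 17/96 = 0.177083: log2(p) = -2.497500, -p*log2(p) = 0.442266
  p = 17/96 = 0.177083: log2(p) = -2.497500, -p*log2(p) = 0.442266
  p = 13/96 = 0.135417: log2(p) = -2.884523, -p*log2(p) = 0.390612
  p = 9/96 = 0.093750: log2(p) = -3.415037, -p*log2(p) = 0.320160
H = 0.471466 + 0.471466 + 0.442266 + 0.442266 + 0.390612 + 0.320160 = 2.538236

H = 2.5382 bits/symbol


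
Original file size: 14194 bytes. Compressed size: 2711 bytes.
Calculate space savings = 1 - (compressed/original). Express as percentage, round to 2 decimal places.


ratio = compressed/original = 2711/14194 = 0.190996
savings = 1 - ratio = 1 - 0.190996 = 0.809004
as a percentage: 0.809004 * 100 = 80.9%

Space savings = 1 - 2711/14194 = 80.9%


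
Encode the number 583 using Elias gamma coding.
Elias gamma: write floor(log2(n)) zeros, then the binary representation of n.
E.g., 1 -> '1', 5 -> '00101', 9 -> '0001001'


num_bits = floor(log2(583)) + 1 = 10
leading_zeros = num_bits - 1 = 9
binary(583) = 1001000111

Elias gamma(583) = '000000000' + '1001000111' = 0000000001001000111 (19 bits)


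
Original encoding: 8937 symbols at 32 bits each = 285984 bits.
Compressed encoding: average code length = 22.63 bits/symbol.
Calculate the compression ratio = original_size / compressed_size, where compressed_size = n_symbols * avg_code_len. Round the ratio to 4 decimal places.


original_size = n_symbols * orig_bits = 8937 * 32 = 285984 bits
compressed_size = n_symbols * avg_code_len = 8937 * 22.63 = 202244.31 bits
ratio = original_size / compressed_size = 285984 / 202244.31 = 1.4141

Compression ratio = 1.4141


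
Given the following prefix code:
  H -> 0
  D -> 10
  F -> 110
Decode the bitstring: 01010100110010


Decoding step by step:
Bits 0 -> H
Bits 10 -> D
Bits 10 -> D
Bits 10 -> D
Bits 0 -> H
Bits 110 -> F
Bits 0 -> H
Bits 10 -> D


Decoded message: HDDDHFHD


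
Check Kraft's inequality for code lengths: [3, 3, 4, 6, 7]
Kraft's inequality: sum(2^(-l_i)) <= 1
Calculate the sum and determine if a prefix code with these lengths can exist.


Sum = 2^(-3) + 2^(-3) + 2^(-4) + 2^(-6) + 2^(-7)
    = 0.125 + 0.125 + 0.0625 + 0.015625 + 0.0078125
    = 43/128 = 0.3359375
Since 0.3359375 <= 1, Kraft's inequality IS satisfied.
A prefix code with these lengths CAN exist.

Kraft sum = 0.3359375. Satisfied.


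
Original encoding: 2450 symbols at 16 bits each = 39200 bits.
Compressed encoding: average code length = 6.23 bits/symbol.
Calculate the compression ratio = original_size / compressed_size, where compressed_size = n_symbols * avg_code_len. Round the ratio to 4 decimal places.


original_size = n_symbols * orig_bits = 2450 * 16 = 39200 bits
compressed_size = n_symbols * avg_code_len = 2450 * 6.23 = 15263.5 bits
ratio = original_size / compressed_size = 39200 / 15263.5 = 2.5682

Compression ratio = 2.5682


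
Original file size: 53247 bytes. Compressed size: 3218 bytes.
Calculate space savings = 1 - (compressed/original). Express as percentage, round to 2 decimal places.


ratio = compressed/original = 3218/53247 = 0.060435
savings = 1 - ratio = 1 - 0.060435 = 0.939565
as a percentage: 0.939565 * 100 = 93.96%

Space savings = 1 - 3218/53247 = 93.96%
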